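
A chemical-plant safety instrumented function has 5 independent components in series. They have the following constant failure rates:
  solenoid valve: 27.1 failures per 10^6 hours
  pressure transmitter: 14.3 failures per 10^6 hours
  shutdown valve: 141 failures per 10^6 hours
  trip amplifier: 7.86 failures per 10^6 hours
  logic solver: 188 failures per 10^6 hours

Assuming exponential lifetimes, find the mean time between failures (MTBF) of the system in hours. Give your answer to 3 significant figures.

2640

Series of exponential components: λ_sys = Σ λ_i
λ_sys = 0.0000271 + 0.0000143 + 0.000141 + 0.00000786 + 0.000188 = 3.7826e-04 /h
MTBF = 1 / λ_sys = 2640 h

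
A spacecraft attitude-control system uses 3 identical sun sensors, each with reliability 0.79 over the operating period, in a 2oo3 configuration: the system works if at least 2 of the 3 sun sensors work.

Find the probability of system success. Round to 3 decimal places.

R = Σ_{i=2}^{3} C(3,i) p^i (1−p)^{3−i} with p = 0.79
C(3,2)·0.79^2·0.21^1 = 0.39318
C(3,3)·0.79^3·0.21^0 = 0.49304
Sum = 0.886

0.886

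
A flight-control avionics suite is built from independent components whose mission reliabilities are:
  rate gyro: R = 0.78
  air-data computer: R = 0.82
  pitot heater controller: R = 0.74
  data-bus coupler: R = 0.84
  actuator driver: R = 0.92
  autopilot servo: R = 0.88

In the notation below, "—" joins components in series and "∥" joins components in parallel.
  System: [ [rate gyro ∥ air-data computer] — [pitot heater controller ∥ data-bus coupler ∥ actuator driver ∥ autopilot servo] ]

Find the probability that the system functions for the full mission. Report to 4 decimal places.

Parallel (rate gyro and air-data computer): 1 − (1 − 0.780000)(1 − 0.820000) = 0.960400
Parallel (pitot heater controller, data-bus coupler, actuator driver, and autopilot servo): 1 − (1 − 0.740000)(1 − 0.840000)(1 − 0.920000)(1 − 0.880000) = 0.999601
Series ([0.960400] and [0.999601]): 0.960400 × 0.999601 = 0.9600

0.9600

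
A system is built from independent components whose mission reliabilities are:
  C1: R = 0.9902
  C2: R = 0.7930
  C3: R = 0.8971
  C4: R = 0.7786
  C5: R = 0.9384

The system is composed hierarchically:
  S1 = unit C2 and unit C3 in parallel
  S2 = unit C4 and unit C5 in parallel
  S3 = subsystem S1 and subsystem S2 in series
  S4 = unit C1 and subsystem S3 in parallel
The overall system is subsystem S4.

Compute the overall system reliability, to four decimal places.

0.9997

Parallel (C2 and C3): 1 − (1 − 0.793000)(1 − 0.897100) = 0.978700
Parallel (C4 and C5): 1 − (1 − 0.778600)(1 − 0.938400) = 0.986362
Series ([0.978700] and [0.986362]): 0.978700 × 0.986362 = 0.965352
Parallel (C1 and [0.965352]): 1 − (1 − 0.990200)(1 − 0.965352) = 0.9997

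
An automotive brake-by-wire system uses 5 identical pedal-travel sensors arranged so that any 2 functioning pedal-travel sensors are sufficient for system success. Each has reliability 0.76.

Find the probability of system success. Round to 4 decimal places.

0.9866

R = Σ_{i=2}^{5} C(5,i) p^i (1−p)^{5−i} with p = 0.76
C(5,2)·0.76^2·0.24^3 = 0.079847
C(5,3)·0.76^3·0.24^2 = 0.252850
C(5,4)·0.76^4·0.24^1 = 0.400346
C(5,5)·0.76^5·0.24^0 = 0.253553
Sum = 0.9866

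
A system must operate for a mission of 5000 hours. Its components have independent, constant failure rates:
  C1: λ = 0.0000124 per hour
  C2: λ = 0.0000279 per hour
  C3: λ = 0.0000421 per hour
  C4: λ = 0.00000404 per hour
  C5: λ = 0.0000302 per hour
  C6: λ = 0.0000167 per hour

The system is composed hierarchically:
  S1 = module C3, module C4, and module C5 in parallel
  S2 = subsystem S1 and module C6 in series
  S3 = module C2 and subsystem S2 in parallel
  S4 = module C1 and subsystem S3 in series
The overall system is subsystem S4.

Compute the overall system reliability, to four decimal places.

0.9300

R(C1) = exp(−0.0000124 × 5000) = 0.939883
R(C2) = exp(−0.0000279 × 5000) = 0.869793
R(C3) = exp(−0.0000421 × 5000) = 0.810179
R(C4) = exp(−0.00000404 × 5000) = 0.980003
R(C5) = exp(−0.0000302 × 5000) = 0.859848
R(C6) = exp(−0.0000167 × 5000) = 0.919891
Parallel (C3, C4, and C5): 1 − (1 − 0.810179)(1 − 0.980003)(1 − 0.859848) = 0.999468
Series ([0.999468] and C6): 0.999468 × 0.919891 = 0.919402
Parallel (C2 and [0.919402]): 1 − (1 − 0.869793)(1 − 0.919402) = 0.989506
Series (C1 and [0.989506]): 0.939883 × 0.989506 = 0.9300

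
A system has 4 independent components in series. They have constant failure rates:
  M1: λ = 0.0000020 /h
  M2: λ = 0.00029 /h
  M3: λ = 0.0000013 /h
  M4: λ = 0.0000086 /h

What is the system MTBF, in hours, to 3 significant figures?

3310

Series of exponential components: λ_sys = Σ λ_i
λ_sys = 0.0000020 + 0.00029 + 0.0000013 + 0.0000086 = 3.0190e-04 /h
MTBF = 1 / λ_sys = 3310 h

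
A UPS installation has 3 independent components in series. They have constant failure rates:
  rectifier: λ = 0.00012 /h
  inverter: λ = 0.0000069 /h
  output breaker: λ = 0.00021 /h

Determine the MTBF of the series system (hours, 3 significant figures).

Series of exponential components: λ_sys = Σ λ_i
λ_sys = 0.00012 + 0.0000069 + 0.00021 = 3.3690e-04 /h
MTBF = 1 / λ_sys = 2970 h

2970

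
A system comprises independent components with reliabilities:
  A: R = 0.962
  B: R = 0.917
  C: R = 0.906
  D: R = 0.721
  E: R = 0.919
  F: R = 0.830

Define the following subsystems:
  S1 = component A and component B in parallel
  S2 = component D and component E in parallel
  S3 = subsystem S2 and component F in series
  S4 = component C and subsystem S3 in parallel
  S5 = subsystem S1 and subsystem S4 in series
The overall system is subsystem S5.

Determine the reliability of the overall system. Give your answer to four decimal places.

0.9792

Parallel (A and B): 1 − (1 − 0.962000)(1 − 0.917000) = 0.996846
Parallel (D and E): 1 − (1 − 0.721000)(1 − 0.919000) = 0.977401
Series ([0.977401] and F): 0.977401 × 0.830000 = 0.811243
Parallel (C and [0.811243]): 1 − (1 − 0.906000)(1 − 0.811243) = 0.982257
Series ([0.996846] and [0.982257]): 0.996846 × 0.982257 = 0.9792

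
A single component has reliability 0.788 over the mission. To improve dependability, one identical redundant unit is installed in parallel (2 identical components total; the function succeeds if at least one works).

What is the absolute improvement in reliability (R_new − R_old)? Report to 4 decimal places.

0.1671

R_before = 0.788
R_after = 1 − (1 − 0.788)^2 = 0.9551
ΔR = 0.9551 − 0.788 = 0.1671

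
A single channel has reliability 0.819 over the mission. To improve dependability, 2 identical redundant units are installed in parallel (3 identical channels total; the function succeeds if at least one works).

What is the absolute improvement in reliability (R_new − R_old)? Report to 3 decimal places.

0.175

R_before = 0.819
R_after = 1 − (1 − 0.819)^3 = 0.994
ΔR = 0.994 − 0.819 = 0.175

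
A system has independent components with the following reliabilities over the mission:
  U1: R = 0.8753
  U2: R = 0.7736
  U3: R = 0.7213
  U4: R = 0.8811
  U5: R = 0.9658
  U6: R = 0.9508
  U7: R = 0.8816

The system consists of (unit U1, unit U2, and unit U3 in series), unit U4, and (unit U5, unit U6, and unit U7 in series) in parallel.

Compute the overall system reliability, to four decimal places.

0.9884

Series (U1, U2, and U3): 0.875300 × 0.773600 × 0.721300 = 0.488415
Series (U5, U6, and U7): 0.965800 × 0.950800 × 0.881600 = 0.809558
Parallel ([0.488415], U4, and [0.809558]): 1 − (1 − 0.488415)(1 − 0.881100)(1 − 0.809558) = 0.9884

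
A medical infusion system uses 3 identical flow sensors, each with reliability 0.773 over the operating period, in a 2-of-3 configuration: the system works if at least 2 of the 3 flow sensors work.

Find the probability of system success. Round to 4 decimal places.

R = Σ_{i=2}^{3} C(3,i) p^i (1−p)^{3−i} with p = 0.773
C(3,2)·0.773^2·0.227^1 = 0.406917
C(3,3)·0.773^3·0.227^0 = 0.461890
Sum = 0.8688

0.8688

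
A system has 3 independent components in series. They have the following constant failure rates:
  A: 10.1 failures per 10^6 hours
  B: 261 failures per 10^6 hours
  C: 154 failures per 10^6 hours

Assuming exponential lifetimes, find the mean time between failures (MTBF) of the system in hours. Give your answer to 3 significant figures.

2350

Series of exponential components: λ_sys = Σ λ_i
λ_sys = 0.0000101 + 0.000261 + 0.000154 = 4.2510e-04 /h
MTBF = 1 / λ_sys = 2350 h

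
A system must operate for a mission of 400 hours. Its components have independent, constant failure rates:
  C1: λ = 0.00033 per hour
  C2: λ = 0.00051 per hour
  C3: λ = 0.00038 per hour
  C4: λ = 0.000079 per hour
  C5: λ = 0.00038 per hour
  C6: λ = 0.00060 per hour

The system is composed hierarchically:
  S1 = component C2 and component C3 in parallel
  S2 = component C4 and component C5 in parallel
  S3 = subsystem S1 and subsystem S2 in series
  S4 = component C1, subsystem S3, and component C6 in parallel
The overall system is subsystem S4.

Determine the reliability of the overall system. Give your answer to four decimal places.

R(C1) = exp(−0.00033 × 400) = 0.876341
R(C2) = exp(−0.00051 × 400) = 0.815462
R(C3) = exp(−0.00038 × 400) = 0.858988
R(C4) = exp(−0.000079 × 400) = 0.968894
R(C5) = exp(−0.00038 × 400) = 0.858988
R(C6) = exp(−0.00060 × 400) = 0.786628
Parallel (C2 and C3): 1 − (1 − 0.815462)(1 − 0.858988) = 0.973978
Parallel (C4 and C5): 1 − (1 − 0.968894)(1 − 0.858988) = 0.995614
Series ([0.973978] and [0.995614]): 0.973978 × 0.995614 = 0.969706
Parallel (C1, [0.969706], and C6): 1 − (1 − 0.876341)(1 − 0.969706)(1 − 0.786628) = 0.9992

0.9992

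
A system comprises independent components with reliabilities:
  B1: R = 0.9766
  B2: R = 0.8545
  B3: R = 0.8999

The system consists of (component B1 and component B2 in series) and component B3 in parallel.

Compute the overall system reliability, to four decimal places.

Series (B1 and B2): 0.976600 × 0.854500 = 0.834505
Parallel ([0.834505] and B3): 1 − (1 − 0.834505)(1 − 0.899900) = 0.9834

0.9834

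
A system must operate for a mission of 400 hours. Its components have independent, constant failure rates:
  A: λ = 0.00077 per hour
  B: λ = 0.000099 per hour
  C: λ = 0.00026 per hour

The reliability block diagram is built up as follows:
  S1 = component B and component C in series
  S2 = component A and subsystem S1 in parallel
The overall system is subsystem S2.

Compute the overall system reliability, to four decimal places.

R(A) = exp(−0.00077 × 400) = 0.734915
R(B) = exp(−0.000099 × 400) = 0.961174
R(C) = exp(−0.00026 × 400) = 0.901225
Series (B and C): 0.961174 × 0.901225 = 0.866234
Parallel (A and [0.866234]): 1 − (1 − 0.734915)(1 − 0.866234) = 0.9645

0.9645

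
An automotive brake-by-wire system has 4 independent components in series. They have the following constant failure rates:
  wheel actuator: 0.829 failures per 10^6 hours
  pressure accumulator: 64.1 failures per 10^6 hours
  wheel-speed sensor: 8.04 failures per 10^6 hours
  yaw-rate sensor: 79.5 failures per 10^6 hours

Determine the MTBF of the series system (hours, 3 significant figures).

Series of exponential components: λ_sys = Σ λ_i
λ_sys = 0.000000829 + 0.0000641 + 0.00000804 + 0.0000795 = 1.5247e-04 /h
MTBF = 1 / λ_sys = 6560 h

6560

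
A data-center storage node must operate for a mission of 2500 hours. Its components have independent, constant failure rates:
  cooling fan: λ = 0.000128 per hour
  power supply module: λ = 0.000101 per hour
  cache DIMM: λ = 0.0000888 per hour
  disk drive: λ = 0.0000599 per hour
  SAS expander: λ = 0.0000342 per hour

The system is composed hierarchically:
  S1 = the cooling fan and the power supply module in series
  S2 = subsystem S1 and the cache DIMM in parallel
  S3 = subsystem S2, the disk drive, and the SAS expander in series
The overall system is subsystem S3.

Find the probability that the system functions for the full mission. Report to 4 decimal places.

R(cooling fan) = exp(−0.000128 × 2500) = 0.726149
R(power supply module) = exp(−0.000101 × 2500) = 0.776856
R(cache DIMM) = exp(−0.0000888 × 2500) = 0.800915
R(disk drive) = exp(−0.0000599 × 2500) = 0.860923
R(SAS expander) = exp(−0.0000342 × 2500) = 0.918053
Series (cooling fan and power supply module): 0.726149 × 0.776856 = 0.564113
Parallel ([0.564113] and cache DIMM): 1 − (1 − 0.564113)(1 − 0.800915) = 0.913221
Series ([0.913221], disk drive, and SAS expander): 0.913221 × 0.860923 × 0.918053 = 0.7218

0.7218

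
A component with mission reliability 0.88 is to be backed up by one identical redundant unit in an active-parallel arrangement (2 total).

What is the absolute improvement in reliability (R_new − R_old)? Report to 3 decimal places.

0.106

R_before = 0.88
R_after = 1 − (1 − 0.88)^2 = 0.986
ΔR = 0.986 − 0.88 = 0.106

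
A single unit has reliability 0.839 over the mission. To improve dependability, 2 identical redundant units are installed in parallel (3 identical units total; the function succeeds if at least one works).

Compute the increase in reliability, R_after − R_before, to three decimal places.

0.157

R_before = 0.839
R_after = 1 − (1 − 0.839)^3 = 0.996
ΔR = 0.996 − 0.839 = 0.157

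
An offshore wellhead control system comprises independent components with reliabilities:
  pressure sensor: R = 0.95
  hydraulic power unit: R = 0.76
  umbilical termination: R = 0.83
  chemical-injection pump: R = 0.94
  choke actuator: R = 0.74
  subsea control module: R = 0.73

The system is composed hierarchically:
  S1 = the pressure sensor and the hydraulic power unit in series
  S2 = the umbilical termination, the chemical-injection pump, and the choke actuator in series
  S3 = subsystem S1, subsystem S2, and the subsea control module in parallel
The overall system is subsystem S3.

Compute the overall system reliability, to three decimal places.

0.968

Series (pressure sensor and hydraulic power unit): 0.95000 × 0.76000 = 0.72200
Series (umbilical termination, chemical-injection pump, and choke actuator): 0.83000 × 0.94000 × 0.74000 = 0.57735
Parallel ([0.72200], [0.57735], and subsea control module): 1 − (1 − 0.72200)(1 − 0.57735)(1 − 0.73000) = 0.968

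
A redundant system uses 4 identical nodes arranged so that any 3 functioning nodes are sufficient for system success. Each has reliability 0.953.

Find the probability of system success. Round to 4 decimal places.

R = Σ_{i=3}^{4} C(4,i) p^i (1−p)^{4−i} with p = 0.953
C(4,3)·0.953^3·0.047^1 = 0.162718
C(4,4)·0.953^4·0.047^0 = 0.824844
Sum = 0.9876

0.9876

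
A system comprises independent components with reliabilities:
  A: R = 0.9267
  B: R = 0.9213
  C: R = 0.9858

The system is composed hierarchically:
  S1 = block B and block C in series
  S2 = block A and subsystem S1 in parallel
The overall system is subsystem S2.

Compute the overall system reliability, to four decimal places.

0.9933

Series (B and C): 0.921300 × 0.985800 = 0.908218
Parallel (A and [0.908218]): 1 − (1 − 0.926700)(1 − 0.908218) = 0.9933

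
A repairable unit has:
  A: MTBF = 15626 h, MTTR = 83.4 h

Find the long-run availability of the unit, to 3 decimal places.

A(A) = MTBF/(MTBF+MTTR) = 15626/(15626+83.4) = 0.995

0.995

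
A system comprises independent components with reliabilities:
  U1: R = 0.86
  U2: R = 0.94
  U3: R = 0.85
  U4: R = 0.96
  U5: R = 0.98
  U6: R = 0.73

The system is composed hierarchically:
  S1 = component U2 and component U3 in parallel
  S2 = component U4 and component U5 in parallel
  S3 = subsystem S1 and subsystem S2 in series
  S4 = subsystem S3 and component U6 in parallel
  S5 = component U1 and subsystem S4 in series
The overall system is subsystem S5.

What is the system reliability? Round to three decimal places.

0.858

Parallel (U2 and U3): 1 − (1 − 0.94000)(1 − 0.85000) = 0.99100
Parallel (U4 and U5): 1 − (1 − 0.96000)(1 − 0.98000) = 0.99920
Series ([0.99100] and [0.99920]): 0.99100 × 0.99920 = 0.99021
Parallel ([0.99021] and U6): 1 − (1 − 0.99021)(1 − 0.73000) = 0.99736
Series (U1 and [0.99736]): 0.86000 × 0.99736 = 0.858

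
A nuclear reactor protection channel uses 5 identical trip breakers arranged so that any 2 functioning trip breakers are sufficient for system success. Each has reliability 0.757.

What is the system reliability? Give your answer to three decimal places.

0.986

R = Σ_{i=2}^{5} C(5,i) p^i (1−p)^{5−i} with p = 0.757
C(5,2)·0.757^2·0.243^3 = 0.08223
C(5,3)·0.757^3·0.243^2 = 0.25615
C(5,4)·0.757^4·0.243^1 = 0.39899
C(5,5)·0.757^5·0.243^0 = 0.24859
Sum = 0.986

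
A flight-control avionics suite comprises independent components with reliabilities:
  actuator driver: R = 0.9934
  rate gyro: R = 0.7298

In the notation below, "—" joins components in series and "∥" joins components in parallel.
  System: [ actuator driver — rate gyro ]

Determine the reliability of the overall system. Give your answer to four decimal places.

Series (actuator driver and rate gyro): 0.993400 × 0.729800 = 0.7250

0.7250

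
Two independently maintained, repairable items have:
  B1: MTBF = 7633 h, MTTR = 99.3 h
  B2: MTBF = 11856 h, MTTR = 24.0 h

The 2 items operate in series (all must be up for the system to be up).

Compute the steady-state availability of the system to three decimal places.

A(B1) = MTBF/(MTBF+MTTR) = 7633/(7633+99.3) = 0.987158
A(B2) = MTBF/(MTBF+MTTR) = 11856/(11856+24.0) = 0.997980
Series availability: 0.987158 × 0.997980 = 0.985

0.985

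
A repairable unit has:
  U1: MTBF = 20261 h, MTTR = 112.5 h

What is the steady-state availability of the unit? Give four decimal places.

0.9945

A(U1) = MTBF/(MTBF+MTTR) = 20261/(20261+112.5) = 0.9945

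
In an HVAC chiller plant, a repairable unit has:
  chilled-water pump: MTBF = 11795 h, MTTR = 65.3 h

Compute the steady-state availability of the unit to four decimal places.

0.9945

A(chilled-water pump) = MTBF/(MTBF+MTTR) = 11795/(11795+65.3) = 0.9945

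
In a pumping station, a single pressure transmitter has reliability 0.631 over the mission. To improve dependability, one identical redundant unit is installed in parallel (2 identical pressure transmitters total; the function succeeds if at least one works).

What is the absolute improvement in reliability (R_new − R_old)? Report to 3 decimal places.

0.233

R_before = 0.631
R_after = 1 − (1 − 0.631)^2 = 0.864
ΔR = 0.864 − 0.631 = 0.233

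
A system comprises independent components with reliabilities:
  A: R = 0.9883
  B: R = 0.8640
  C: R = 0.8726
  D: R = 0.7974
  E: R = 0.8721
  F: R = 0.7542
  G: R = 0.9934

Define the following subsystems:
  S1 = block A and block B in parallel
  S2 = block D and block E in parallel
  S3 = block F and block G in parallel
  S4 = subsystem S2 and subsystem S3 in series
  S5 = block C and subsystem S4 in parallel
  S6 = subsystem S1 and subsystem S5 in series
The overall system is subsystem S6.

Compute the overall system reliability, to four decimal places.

Parallel (A and B): 1 − (1 − 0.988300)(1 − 0.864000) = 0.998409
Parallel (D and E): 1 − (1 − 0.797400)(1 − 0.872100) = 0.974087
Parallel (F and G): 1 − (1 − 0.754200)(1 − 0.993400) = 0.998378
Series ([0.974087] and [0.998378]): 0.974087 × 0.998378 = 0.972507
Parallel (C and [0.972507]): 1 − (1 − 0.872600)(1 − 0.972507) = 0.996497
Series ([0.998409] and [0.996497]): 0.998409 × 0.996497 = 0.9949

0.9949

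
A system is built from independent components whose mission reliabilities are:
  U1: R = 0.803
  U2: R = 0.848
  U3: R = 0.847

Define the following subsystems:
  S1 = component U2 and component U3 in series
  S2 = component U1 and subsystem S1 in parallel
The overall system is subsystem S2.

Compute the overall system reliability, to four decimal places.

Series (U2 and U3): 0.848000 × 0.847000 = 0.718256
Parallel (U1 and [0.718256]): 1 − (1 − 0.803000)(1 − 0.718256) = 0.9445

0.9445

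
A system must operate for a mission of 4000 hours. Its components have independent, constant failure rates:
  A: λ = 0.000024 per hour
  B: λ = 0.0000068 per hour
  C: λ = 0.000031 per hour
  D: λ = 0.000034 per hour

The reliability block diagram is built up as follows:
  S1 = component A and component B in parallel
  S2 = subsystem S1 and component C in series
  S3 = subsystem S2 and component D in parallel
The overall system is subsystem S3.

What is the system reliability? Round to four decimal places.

R(A) = exp(−0.000024 × 4000) = 0.908464
R(B) = exp(−0.0000068 × 4000) = 0.973167
R(C) = exp(−0.000031 × 4000) = 0.883380
R(D) = exp(−0.000034 × 4000) = 0.872843
Parallel (A and B): 1 − (1 − 0.908464)(1 − 0.973167) = 0.997544
Series ([0.997544] and C): 0.997544 × 0.883380 = 0.881210
Parallel ([0.881210] and D): 1 − (1 − 0.881210)(1 − 0.872843) = 0.9849

0.9849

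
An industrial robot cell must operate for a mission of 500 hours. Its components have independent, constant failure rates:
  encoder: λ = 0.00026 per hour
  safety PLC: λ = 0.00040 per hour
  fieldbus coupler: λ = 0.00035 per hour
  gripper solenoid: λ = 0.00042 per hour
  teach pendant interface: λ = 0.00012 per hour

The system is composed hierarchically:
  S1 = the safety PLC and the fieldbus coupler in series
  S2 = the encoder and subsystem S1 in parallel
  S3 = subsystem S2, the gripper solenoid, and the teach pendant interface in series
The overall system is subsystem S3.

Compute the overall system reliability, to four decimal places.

0.7343

R(encoder) = exp(−0.00026 × 500) = 0.878095
R(safety PLC) = exp(−0.00040 × 500) = 0.818731
R(fieldbus coupler) = exp(−0.00035 × 500) = 0.839457
R(gripper solenoid) = exp(−0.00042 × 500) = 0.810584
R(teach pendant interface) = exp(−0.00012 × 500) = 0.941765
Series (safety PLC and fieldbus coupler): 0.818731 × 0.839457 = 0.687289
Parallel (encoder and [0.687289]): 1 − (1 − 0.878095)(1 − 0.687289) = 0.961879
Series ([0.961879], gripper solenoid, and teach pendant interface): 0.961879 × 0.810584 × 0.941765 = 0.7343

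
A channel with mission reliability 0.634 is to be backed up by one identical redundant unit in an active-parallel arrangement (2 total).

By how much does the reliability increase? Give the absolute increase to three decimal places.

0.232

R_before = 0.634
R_after = 1 − (1 − 0.634)^2 = 0.866
ΔR = 0.866 − 0.634 = 0.232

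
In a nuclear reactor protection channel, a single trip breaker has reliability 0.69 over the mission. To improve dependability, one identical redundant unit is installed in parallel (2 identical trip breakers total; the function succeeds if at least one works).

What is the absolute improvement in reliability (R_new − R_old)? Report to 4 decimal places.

R_before = 0.69
R_after = 1 − (1 − 0.69)^2 = 0.9039
ΔR = 0.9039 − 0.69 = 0.2139

0.2139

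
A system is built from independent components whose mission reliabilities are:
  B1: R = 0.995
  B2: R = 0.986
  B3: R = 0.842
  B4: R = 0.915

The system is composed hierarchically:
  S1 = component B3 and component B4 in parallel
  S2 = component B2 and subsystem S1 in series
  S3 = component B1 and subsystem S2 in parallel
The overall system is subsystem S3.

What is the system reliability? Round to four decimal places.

Parallel (B3 and B4): 1 − (1 − 0.842000)(1 − 0.915000) = 0.986570
Series (B2 and [0.986570]): 0.986000 × 0.986570 = 0.972758
Parallel (B1 and [0.972758]): 1 − (1 − 0.995000)(1 − 0.972758) = 0.9999

0.9999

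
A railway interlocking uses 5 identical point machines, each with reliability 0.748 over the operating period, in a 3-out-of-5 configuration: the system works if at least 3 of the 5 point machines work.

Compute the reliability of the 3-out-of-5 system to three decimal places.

R = Σ_{i=3}^{5} C(5,i) p^i (1−p)^{5−i} with p = 0.748
C(5,3)·0.748^3·0.252^2 = 0.26577
C(5,4)·0.748^4·0.252^1 = 0.39444
C(5,5)·0.748^5·0.252^0 = 0.23416
Sum = 0.894

0.894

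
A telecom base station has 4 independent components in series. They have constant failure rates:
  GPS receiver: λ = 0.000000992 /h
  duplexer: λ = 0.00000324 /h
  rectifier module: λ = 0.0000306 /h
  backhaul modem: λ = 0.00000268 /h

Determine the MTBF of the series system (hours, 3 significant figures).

Series of exponential components: λ_sys = Σ λ_i
λ_sys = 0.000000992 + 0.00000324 + 0.0000306 + 0.00000268 = 3.7512e-05 /h
MTBF = 1 / λ_sys = 26700 h

26700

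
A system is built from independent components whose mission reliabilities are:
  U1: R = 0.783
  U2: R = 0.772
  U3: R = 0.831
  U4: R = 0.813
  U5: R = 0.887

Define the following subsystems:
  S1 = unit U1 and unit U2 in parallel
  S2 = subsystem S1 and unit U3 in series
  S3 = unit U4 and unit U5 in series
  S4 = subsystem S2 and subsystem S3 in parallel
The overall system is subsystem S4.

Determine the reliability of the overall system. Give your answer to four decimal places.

0.9414

Parallel (U1 and U2): 1 − (1 − 0.783000)(1 − 0.772000) = 0.950524
Series ([0.950524] and U3): 0.950524 × 0.831000 = 0.789885
Series (U4 and U5): 0.813000 × 0.887000 = 0.721131
Parallel ([0.789885] and [0.721131]): 1 − (1 − 0.789885)(1 − 0.721131) = 0.9414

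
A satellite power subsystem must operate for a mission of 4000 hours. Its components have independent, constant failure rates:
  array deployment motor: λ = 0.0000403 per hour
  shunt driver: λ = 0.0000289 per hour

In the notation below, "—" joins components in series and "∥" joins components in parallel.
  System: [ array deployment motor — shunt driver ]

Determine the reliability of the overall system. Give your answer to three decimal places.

R(array deployment motor) = exp(−0.0000403 × 4000) = 0.85112
R(shunt driver) = exp(−0.0000289 × 4000) = 0.89083
Series (array deployment motor and shunt driver): 0.85112 × 0.89083 = 0.758

0.758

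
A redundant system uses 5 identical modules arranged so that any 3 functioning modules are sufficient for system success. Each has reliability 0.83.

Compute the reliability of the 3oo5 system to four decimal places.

0.9625

R = Σ_{i=3}^{5} C(5,i) p^i (1−p)^{5−i} with p = 0.83
C(5,3)·0.83^3·0.17^2 = 0.165246
C(5,4)·0.83^4·0.17^1 = 0.403396
C(5,5)·0.83^5·0.17^0 = 0.393904
Sum = 0.9625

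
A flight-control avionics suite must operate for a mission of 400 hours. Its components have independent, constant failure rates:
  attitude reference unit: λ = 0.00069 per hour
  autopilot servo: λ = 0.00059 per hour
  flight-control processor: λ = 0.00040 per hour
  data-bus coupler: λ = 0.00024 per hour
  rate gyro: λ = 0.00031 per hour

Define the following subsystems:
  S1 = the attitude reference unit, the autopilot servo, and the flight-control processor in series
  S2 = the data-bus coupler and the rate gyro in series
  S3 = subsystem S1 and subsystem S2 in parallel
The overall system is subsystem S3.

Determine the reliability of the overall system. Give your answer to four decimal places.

R(attitude reference unit) = exp(−0.00069 × 400) = 0.758813
R(autopilot servo) = exp(−0.00059 × 400) = 0.789781
R(flight-control processor) = exp(−0.00040 × 400) = 0.852144
R(data-bus coupler) = exp(−0.00024 × 400) = 0.908464
R(rate gyro) = exp(−0.00031 × 400) = 0.883380
Series (attitude reference unit, autopilot servo, and flight-control processor): 0.758813 × 0.789781 × 0.852144 = 0.510687
Series (data-bus coupler and rate gyro): 0.908464 × 0.883380 = 0.802519
Parallel ([0.510687] and [0.802519]): 1 − (1 − 0.510687)(1 − 0.802519) = 0.9034

0.9034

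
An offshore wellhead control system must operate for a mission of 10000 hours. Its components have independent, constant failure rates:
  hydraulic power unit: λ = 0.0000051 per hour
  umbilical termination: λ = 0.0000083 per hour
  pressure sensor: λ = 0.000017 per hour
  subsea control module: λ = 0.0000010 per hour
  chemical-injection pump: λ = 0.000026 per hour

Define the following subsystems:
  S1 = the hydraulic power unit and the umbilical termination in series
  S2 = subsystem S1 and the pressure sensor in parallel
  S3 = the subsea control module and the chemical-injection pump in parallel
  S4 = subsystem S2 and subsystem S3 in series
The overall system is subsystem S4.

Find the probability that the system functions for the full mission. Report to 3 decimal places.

R(hydraulic power unit) = exp(−0.0000051 × 10000) = 0.95028
R(umbilical termination) = exp(−0.0000083 × 10000) = 0.92035
R(pressure sensor) = exp(−0.000017 × 10000) = 0.84366
R(subsea control module) = exp(−0.0000010 × 10000) = 0.99005
R(chemical-injection pump) = exp(−0.000026 × 10000) = 0.77105
Series (hydraulic power unit and umbilical termination): 0.95028 × 0.92035 = 0.87459
Parallel ([0.87459] and pressure sensor): 1 − (1 − 0.87459)(1 − 0.84366) = 0.98039
Parallel (subsea control module and chemical-injection pump): 1 − (1 − 0.99005)(1 − 0.77105) = 0.99772
Series ([0.98039] and [0.99772]): 0.98039 × 0.99772 = 0.978

0.978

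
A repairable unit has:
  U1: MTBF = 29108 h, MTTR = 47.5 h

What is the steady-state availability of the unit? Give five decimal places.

0.99837

A(U1) = MTBF/(MTBF+MTTR) = 29108/(29108+47.5) = 0.99837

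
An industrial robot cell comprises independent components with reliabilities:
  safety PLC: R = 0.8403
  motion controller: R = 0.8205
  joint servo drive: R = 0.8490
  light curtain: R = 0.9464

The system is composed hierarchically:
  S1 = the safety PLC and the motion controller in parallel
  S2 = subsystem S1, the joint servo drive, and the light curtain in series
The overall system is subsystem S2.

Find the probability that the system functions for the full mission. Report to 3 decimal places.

0.780

Parallel (safety PLC and motion controller): 1 − (1 − 0.84030)(1 − 0.82050) = 0.97133
Series ([0.97133], joint servo drive, and light curtain): 0.97133 × 0.84900 × 0.94640 = 0.780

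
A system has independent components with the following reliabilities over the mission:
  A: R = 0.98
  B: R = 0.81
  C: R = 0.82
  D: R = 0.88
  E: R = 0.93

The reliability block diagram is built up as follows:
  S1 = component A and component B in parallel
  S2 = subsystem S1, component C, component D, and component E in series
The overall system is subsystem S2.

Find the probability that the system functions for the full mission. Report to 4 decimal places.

Parallel (A and B): 1 − (1 − 0.980000)(1 − 0.810000) = 0.996200
Series ([0.996200], C, D, and E): 0.996200 × 0.820000 × 0.880000 × 0.930000 = 0.6685

0.6685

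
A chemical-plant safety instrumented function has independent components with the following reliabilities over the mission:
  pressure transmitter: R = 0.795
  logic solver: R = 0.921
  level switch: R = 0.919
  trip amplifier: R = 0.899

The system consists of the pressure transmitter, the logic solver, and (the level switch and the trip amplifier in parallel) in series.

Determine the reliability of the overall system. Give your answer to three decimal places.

0.726

Parallel (level switch and trip amplifier): 1 − (1 − 0.91900)(1 − 0.89900) = 0.99182
Series (pressure transmitter, logic solver, and [0.99182]): 0.79500 × 0.92100 × 0.99182 = 0.726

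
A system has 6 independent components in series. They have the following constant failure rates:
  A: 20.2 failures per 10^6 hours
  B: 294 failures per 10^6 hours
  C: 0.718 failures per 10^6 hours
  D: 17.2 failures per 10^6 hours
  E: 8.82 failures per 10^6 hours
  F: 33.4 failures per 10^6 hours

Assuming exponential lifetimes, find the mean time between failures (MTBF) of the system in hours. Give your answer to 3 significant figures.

2670

Series of exponential components: λ_sys = Σ λ_i
λ_sys = 0.0000202 + 0.000294 + 0.000000718 + 0.0000172 + 0.00000882 + 0.0000334 = 3.7434e-04 /h
MTBF = 1 / λ_sys = 2670 h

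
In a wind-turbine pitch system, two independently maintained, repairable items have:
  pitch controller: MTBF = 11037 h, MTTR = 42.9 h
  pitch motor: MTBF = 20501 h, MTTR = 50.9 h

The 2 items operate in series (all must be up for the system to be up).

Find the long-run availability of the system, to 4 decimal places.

0.9937

A(pitch controller) = MTBF/(MTBF+MTTR) = 11037/(11037+42.9) = 0.996128
A(pitch motor) = MTBF/(MTBF+MTTR) = 20501/(20501+50.9) = 0.997523
Series availability: 0.996128 × 0.997523 = 0.9937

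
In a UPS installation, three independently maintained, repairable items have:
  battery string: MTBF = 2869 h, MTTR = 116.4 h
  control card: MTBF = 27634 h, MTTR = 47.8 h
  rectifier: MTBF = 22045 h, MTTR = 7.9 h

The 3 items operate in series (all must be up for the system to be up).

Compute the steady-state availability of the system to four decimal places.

0.9590

A(battery string) = MTBF/(MTBF+MTTR) = 2869/(2869+116.4) = 0.961010
A(control card) = MTBF/(MTBF+MTTR) = 27634/(27634+47.8) = 0.998273
A(rectifier) = MTBF/(MTBF+MTTR) = 22045/(22045+7.9) = 0.999642
Series availability: 0.961010 × 0.998273 × 0.999642 = 0.9590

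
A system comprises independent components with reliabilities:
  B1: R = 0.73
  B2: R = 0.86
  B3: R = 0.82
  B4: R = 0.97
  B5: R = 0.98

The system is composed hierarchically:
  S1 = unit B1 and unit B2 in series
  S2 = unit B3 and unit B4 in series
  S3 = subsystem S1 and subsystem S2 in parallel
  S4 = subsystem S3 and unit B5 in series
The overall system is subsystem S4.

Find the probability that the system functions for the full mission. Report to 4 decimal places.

Series (B1 and B2): 0.730000 × 0.860000 = 0.627800
Series (B3 and B4): 0.820000 × 0.970000 = 0.795400
Parallel ([0.627800] and [0.795400]): 1 − (1 − 0.627800)(1 − 0.795400) = 0.923848
Series ([0.923848] and B5): 0.923848 × 0.980000 = 0.9054

0.9054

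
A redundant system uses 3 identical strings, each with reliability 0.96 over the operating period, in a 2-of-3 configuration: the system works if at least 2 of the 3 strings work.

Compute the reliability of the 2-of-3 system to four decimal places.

0.9953

R = Σ_{i=2}^{3} C(3,i) p^i (1−p)^{3−i} with p = 0.96
C(3,2)·0.96^2·0.04^1 = 0.110592
C(3,3)·0.96^3·0.04^0 = 0.884736
Sum = 0.9953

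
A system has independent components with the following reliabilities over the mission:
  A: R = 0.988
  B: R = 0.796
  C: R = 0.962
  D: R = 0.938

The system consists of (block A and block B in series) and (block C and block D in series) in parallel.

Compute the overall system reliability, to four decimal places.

0.9791

Series (A and B): 0.988000 × 0.796000 = 0.786448
Series (C and D): 0.962000 × 0.938000 = 0.902356
Parallel ([0.786448] and [0.902356]): 1 − (1 − 0.786448)(1 − 0.902356) = 0.9791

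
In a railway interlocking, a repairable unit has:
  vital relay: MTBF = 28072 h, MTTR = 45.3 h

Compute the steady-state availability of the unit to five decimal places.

A(vital relay) = MTBF/(MTBF+MTTR) = 28072/(28072+45.3) = 0.99839

0.99839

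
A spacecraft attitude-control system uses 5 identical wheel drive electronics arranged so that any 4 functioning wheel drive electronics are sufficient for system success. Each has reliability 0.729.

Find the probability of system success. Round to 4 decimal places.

R = Σ_{i=4}^{5} C(5,i) p^i (1−p)^{5−i} with p = 0.729
C(5,4)·0.729^4·0.271^1 = 0.382692
C(5,5)·0.729^5·0.271^0 = 0.205891
Sum = 0.5886

0.5886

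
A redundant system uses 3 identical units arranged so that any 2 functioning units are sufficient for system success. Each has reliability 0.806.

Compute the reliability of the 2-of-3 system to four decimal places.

0.9017

R = Σ_{i=2}^{3} C(3,i) p^i (1−p)^{3−i} with p = 0.806
C(3,2)·0.806^2·0.194^1 = 0.378088
C(3,3)·0.806^3·0.194^0 = 0.523607
Sum = 0.9017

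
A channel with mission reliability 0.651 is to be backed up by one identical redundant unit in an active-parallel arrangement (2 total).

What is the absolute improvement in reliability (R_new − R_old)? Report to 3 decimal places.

0.227

R_before = 0.651
R_after = 1 − (1 − 0.651)^2 = 0.878
ΔR = 0.878 − 0.651 = 0.227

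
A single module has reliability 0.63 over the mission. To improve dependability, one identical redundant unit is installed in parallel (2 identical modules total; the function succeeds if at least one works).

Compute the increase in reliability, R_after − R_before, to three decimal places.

0.233

R_before = 0.63
R_after = 1 − (1 − 0.63)^2 = 0.863
ΔR = 0.863 − 0.63 = 0.233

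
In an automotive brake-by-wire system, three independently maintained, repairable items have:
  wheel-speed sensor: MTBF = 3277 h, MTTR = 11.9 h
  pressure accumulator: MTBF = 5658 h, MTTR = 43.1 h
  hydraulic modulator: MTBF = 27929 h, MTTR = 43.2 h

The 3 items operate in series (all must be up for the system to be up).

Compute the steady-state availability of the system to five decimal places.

A(wheel-speed sensor) = MTBF/(MTBF+MTTR) = 3277/(3277+11.9) = 0.996382
A(pressure accumulator) = MTBF/(MTBF+MTTR) = 5658/(5658+43.1) = 0.992440
A(hydraulic modulator) = MTBF/(MTBF+MTTR) = 27929/(27929+43.2) = 0.998456
Series availability: 0.996382 × 0.992440 × 0.998456 = 0.98732

0.98732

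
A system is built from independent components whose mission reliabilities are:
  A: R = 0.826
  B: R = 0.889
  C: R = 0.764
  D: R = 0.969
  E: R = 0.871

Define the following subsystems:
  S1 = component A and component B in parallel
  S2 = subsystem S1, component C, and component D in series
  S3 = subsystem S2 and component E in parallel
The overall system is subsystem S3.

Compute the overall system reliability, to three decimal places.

0.965

Parallel (A and B): 1 − (1 − 0.82600)(1 − 0.88900) = 0.98069
Series ([0.98069], C, and D): 0.98069 × 0.76400 × 0.96900 = 0.72602
Parallel ([0.72602] and E): 1 − (1 − 0.72602)(1 − 0.87100) = 0.965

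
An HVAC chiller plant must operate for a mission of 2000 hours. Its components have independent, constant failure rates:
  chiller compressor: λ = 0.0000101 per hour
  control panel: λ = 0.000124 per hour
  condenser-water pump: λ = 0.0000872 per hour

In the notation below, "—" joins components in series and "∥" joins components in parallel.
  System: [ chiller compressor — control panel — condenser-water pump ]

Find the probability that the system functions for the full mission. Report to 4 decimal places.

0.6424

R(chiller compressor) = exp(−0.0000101 × 2000) = 0.980003
R(control panel) = exp(−0.000124 × 2000) = 0.780360
R(condenser-water pump) = exp(−0.0000872 × 2000) = 0.839961
Series (chiller compressor, control panel, and condenser-water pump): 0.980003 × 0.780360 × 0.839961 = 0.6424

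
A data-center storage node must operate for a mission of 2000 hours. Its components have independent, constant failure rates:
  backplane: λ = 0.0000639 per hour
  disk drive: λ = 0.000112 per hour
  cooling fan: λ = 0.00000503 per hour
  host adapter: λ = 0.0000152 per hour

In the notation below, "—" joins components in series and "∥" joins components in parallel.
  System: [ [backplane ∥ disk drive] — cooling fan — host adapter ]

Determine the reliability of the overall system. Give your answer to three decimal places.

R(backplane) = exp(−0.0000639 × 2000) = 0.88003
R(disk drive) = exp(−0.000112 × 2000) = 0.79932
R(cooling fan) = exp(−0.00000503 × 2000) = 0.98999
R(host adapter) = exp(−0.0000152 × 2000) = 0.97006
Parallel (backplane and disk drive): 1 − (1 − 0.88003)(1 − 0.79932) = 0.97592
Series ([0.97592], cooling fan, and host adapter): 0.97592 × 0.98999 × 0.97006 = 0.937

0.937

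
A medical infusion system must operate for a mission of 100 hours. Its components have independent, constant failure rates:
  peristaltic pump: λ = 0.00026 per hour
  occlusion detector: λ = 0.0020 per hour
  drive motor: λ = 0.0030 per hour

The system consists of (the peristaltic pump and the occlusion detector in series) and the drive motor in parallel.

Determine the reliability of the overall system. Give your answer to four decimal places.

0.9476

R(peristaltic pump) = exp(−0.00026 × 100) = 0.974335
R(occlusion detector) = exp(−0.0020 × 100) = 0.818731
R(drive motor) = exp(−0.0030 × 100) = 0.740818
Series (peristaltic pump and occlusion detector): 0.974335 × 0.818731 = 0.797718
Parallel ([0.797718] and drive motor): 1 − (1 − 0.797718)(1 − 0.740818) = 0.9476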